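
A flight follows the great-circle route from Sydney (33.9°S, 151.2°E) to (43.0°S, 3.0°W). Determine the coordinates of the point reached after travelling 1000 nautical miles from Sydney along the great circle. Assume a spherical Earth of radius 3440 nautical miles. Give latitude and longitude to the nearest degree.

≈ (49°S, 143°E)

From cos δ = sin φ₁ sin φ₂ + cos φ₁ cos φ₂ cos Δλ, the central angle is δ ≈ 1.738 rad (99.6°). The total great-circle distance is δ·R ≈ 1.738 × 3440 ≈ 5978 nmi, so the target fraction is f = 1000/5978 ≈ 0.167.
Interpolate at f ≈ 0.167 with slerp weights a = sin((1−f)δ)/sin δ ≈ 1.006, b = sin(fδ)/sin δ ≈ 0.291.
p = a·p₁ + b·p₂ ≈ (-0.520, 0.391, -0.760); φ = arcsin(p_z) ≈ -49.42°, λ = atan2(p_y, p_x) ≈ 143.02°.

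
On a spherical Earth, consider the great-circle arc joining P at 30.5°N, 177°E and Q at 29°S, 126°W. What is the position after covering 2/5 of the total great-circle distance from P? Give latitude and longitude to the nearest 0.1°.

≈ 7.0°N, 159.5°W

Convert each endpoint to a unit vector on the sphere (x = cos φ cos λ, y = cos φ sin λ, z = sin φ).
The central angle between the endpoints is δ = arccos(p₁·p₂) ≈ 1.406 rad (80.5°).
Interpolate at f = 2/5 with slerp weights a = sin((1−f)δ)/sin δ ≈ 0.757, b = sin(fδ)/sin δ ≈ 0.540.
p = a·p₁ + b·p₂ ≈ (-0.929, -0.348, 0.122); φ = arcsin(p_z) ≈ 7.02°, λ = atan2(p_y, p_x) ≈ -159.46°.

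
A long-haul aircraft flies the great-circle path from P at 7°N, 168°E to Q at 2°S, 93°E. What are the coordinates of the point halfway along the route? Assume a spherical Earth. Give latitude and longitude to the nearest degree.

From cos δ = sin φ₁ sin φ₂ + cos φ₁ cos φ₂ cos Δλ, the central angle is δ ≈ 1.316 rad (75.4°).
Interpolate at f = 1/2 with slerp weights a = sin((1−f)δ)/sin δ ≈ 0.632, b = sin(fδ)/sin δ ≈ 0.632.
p = a·p₁ + b·p₂ ≈ (-0.646, 0.761, 0.055); φ = arcsin(p_z) ≈ 3.15°, λ = atan2(p_y, p_x) ≈ 130.35°.

≈ 3°N, 130°E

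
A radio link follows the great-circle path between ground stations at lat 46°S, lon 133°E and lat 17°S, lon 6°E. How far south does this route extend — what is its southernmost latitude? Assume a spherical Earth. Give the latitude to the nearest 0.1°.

≈ 57.3°S

The great circle lies in the plane with unit normal n̂ = (p₁ × p₂)/|p₁ × p₂|.
Here n̂_z ≈ -0.540; the vertex latitude is φ_max = arccos|n̂_z| ≈ 57.3°.
Check via Clairaut: cos φ_max = |cos φ₁| · sin C = cos(46.0°)·sin(128.9°) ≈ 0.540, again giving ≈ 57.3°.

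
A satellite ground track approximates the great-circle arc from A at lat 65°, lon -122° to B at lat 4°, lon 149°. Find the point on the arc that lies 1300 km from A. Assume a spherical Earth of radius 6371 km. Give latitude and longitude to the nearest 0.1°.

Convert each endpoint to a unit vector on the sphere (x = cos φ cos λ, y = cos φ sin λ, z = sin φ).
The central angle between the endpoints is δ = arccos(p₁·p₂) ≈ 1.500 rad (86.0°). The total great-circle distance is δ·R ≈ 1.500 × 6371 ≈ 9558 km, so the target fraction is f = 1300/9558 ≈ 0.136.
Interpolate at f ≈ 0.136 with slerp weights a = sin((1−f)δ)/sin δ ≈ 0.965, b = sin(fδ)/sin δ ≈ 0.203.
p = a·p₁ + b·p₂ ≈ (-0.390, -0.241, 0.889); φ = arcsin(p_z) ≈ 62.71°, λ = atan2(p_y, p_x) ≈ -148.22°.

≈ lat 62.7°, lon -148.2°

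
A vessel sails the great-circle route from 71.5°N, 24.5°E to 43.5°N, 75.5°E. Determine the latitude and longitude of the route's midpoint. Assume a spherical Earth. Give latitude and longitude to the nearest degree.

Convert each endpoint to a unit vector on the sphere (x = cos φ cos λ, y = cos φ sin λ, z = sin φ).
The central angle between the endpoints is δ = arccos(p₁·p₂) ≈ 0.647 rad (37.1°).
Interpolate at f = 1/2 with slerp weights a = sin((1−f)δ)/sin δ ≈ 0.527, b = sin(fδ)/sin δ ≈ 0.527.
p = a·p₁ + b·p₂ ≈ (0.248, 0.440, 0.863); φ = arcsin(p_z) ≈ 59.67°, λ = atan2(p_y, p_x) ≈ 60.57°.

≈ 60°N, 61°E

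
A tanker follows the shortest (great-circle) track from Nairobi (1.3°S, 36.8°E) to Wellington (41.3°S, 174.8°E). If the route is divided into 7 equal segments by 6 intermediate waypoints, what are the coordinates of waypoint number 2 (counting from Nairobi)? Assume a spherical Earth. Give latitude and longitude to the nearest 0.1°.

Write both endpoints as unit vectors p₁, p₂ with components (cos φ cos λ, cos φ sin λ, sin φ).
The central angle between the endpoints is δ = arccos(p₁·p₂) ≈ 2.145 rad (122.9°).
Interpolate at f = 2/7 with slerp weights a = sin((1−f)δ)/sin δ ≈ 1.190, b = sin(fδ)/sin δ ≈ 0.685.
p = a·p₁ + b·p₂ ≈ (0.440, 0.759, -0.479); φ = arcsin(p_z) ≈ -28.63°, λ = atan2(p_y, p_x) ≈ 59.90°.

≈ 28.6°S, 59.9°E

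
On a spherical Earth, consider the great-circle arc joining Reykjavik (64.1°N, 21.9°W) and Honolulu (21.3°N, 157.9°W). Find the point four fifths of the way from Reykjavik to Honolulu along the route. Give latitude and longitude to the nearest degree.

The haversine formula gives a central angle δ ≈ 1.537 rad (88.1°) between the endpoints.
Interpolate at f = 4/5 with slerp weights a = sin((1−f)δ)/sin δ ≈ 0.303, b = sin(fδ)/sin δ ≈ 0.943.
p = a·p₁ + b·p₂ ≈ (-0.691, -0.380, 0.615); φ = arcsin(p_z) ≈ 37.94°, λ = atan2(p_y, p_x) ≈ -151.21°.

≈ (38°N, 151°W)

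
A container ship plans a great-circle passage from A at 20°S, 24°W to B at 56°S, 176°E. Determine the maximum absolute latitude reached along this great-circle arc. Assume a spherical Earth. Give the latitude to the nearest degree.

The great circle lies in the plane with unit normal n̂ = (p₁ × p₂)/|p₁ × p₂|.
Here n̂_z ≈ -0.184; the vertex latitude is φ_max = arccos|n̂_z| ≈ 79.4°.
Check via Clairaut: cos φ_max = |cos φ₁| · sin C = cos(20.0°)·sin(168.7°) ≈ 0.184, again giving ≈ 79.4°.

≈ 79°S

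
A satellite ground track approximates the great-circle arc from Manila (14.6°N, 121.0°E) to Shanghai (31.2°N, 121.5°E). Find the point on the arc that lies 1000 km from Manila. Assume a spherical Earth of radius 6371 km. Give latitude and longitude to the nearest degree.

≈ (24°N, 121°E)

Write both endpoints as unit vectors p₁, p₂ with components (cos φ cos λ, cos φ sin λ, sin φ).
The central angle between the endpoints is δ = arccos(p₁·p₂) ≈ 0.290 rad (16.6°). The total great-circle distance is δ·R ≈ 0.290 × 6371 ≈ 1847 km, so the target fraction is f = 1000/1847 ≈ 0.542.
Interpolate at f ≈ 0.542 with slerp weights a = sin((1−f)δ)/sin δ ≈ 0.464, b = sin(fδ)/sin δ ≈ 0.547.
p = a·p₁ + b·p₂ ≈ (-0.475, 0.783, 0.400); φ = arcsin(p_z) ≈ 23.59°, λ = atan2(p_y, p_x) ≈ 121.26°.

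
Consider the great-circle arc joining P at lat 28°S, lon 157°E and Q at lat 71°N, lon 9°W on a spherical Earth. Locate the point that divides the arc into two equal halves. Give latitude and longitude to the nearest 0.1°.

≈ lat 39.7°N, lon 149.1°E

Convert each endpoint to a unit vector on the sphere (x = cos φ cos λ, y = cos φ sin λ, z = sin φ).
The central angle between the endpoints is δ = arccos(p₁·p₂) ≈ 2.379 rad (136.3°).
Interpolate at f = 1/2 with slerp weights a = sin((1−f)δ)/sin δ ≈ 1.343, b = sin(fδ)/sin δ ≈ 1.343.
p = a·p₁ + b·p₂ ≈ (-0.660, 0.395, 0.639); φ = arcsin(p_z) ≈ 39.74°, λ = atan2(p_y, p_x) ≈ 149.09°.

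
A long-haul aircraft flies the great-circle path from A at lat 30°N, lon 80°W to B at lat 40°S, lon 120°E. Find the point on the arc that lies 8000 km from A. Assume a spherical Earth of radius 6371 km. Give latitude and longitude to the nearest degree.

≈ lat 20°S, lon 134°W

Convert each endpoint to a unit vector on the sphere (x = cos φ cos λ, y = cos φ sin λ, z = sin φ).
The central angle between the endpoints is δ = arccos(p₁·p₂) ≈ 2.808 rad (160.9°). The total great-circle distance is δ·R ≈ 2.808 × 6371 ≈ 17888 km, so the target fraction is f = 8000/17888 ≈ 0.447.
Interpolate at f ≈ 0.447 with slerp weights a = sin((1−f)δ)/sin δ ≈ 3.051, b = sin(fδ)/sin δ ≈ 2.902.
p = a·p₁ + b·p₂ ≈ (-0.653, -0.677, -0.339); φ = arcsin(p_z) ≈ -19.84°, λ = atan2(p_y, p_x) ≈ -133.93°.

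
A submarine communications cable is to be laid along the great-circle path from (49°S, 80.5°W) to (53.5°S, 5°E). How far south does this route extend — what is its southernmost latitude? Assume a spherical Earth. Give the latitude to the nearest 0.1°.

≈ 59.7°S

The great circle lies in the plane with unit normal n̂ = (p₁ × p₂)/|p₁ × p₂|.
Here n̂_z ≈ +0.505; the vertex latitude is φ_max = arccos|n̂_z| ≈ 59.7°.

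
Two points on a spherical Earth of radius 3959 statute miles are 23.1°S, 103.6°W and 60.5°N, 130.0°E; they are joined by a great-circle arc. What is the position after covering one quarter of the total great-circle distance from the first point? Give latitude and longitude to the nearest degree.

≈ 5°N, 119°W

The haversine formula gives a central angle δ ≈ 2.227 rad (127.6°) between the endpoints.
Interpolate at f = 1/4 with slerp weights a = sin((1−f)δ)/sin δ ≈ 1.256, b = sin(fδ)/sin δ ≈ 0.667.
p = a·p₁ + b·p₂ ≈ (-0.483, -0.871, 0.088); φ = arcsin(p_z) ≈ 5.04°, λ = atan2(p_y, p_x) ≈ -118.99°.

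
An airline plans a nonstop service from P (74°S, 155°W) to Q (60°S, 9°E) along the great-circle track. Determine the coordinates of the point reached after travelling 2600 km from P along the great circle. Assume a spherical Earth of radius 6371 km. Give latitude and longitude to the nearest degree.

≈ (82°S, 7°W)

Write both endpoints as unit vectors p₁, p₂ with components (cos φ cos λ, cos φ sin λ, sin φ).
The central angle between the endpoints is δ = arccos(p₁·p₂) ≈ 0.795 rad (45.6°). The total great-circle distance is δ·R ≈ 0.795 × 6371 ≈ 5068 km, so the target fraction is f = 2600/5068 ≈ 0.513.
Interpolate at f ≈ 0.513 with slerp weights a = sin((1−f)δ)/sin δ ≈ 0.529, b = sin(fδ)/sin δ ≈ 0.556.
p = a·p₁ + b·p₂ ≈ (0.142, -0.018, -0.990); φ = arcsin(p_z) ≈ -81.75°, λ = atan2(p_y, p_x) ≈ -7.26°.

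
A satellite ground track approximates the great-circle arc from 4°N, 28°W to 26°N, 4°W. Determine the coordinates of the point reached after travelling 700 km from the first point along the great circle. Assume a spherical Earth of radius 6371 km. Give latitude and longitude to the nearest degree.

The haversine formula gives a central angle δ ≈ 0.555 rad (31.8°) between the endpoints. The total great-circle distance is δ·R ≈ 0.555 × 6371 ≈ 3539 km, so the target fraction is f = 700/3539 ≈ 0.198.
Interpolate at f ≈ 0.198 with slerp weights a = sin((1−f)δ)/sin δ ≈ 0.817, b = sin(fδ)/sin δ ≈ 0.208.
p = a·p₁ + b·p₂ ≈ (0.906, -0.396, 0.148); φ = arcsin(p_z) ≈ 8.52°, λ = atan2(p_y, p_x) ≈ -23.59°.

≈ 9°N, 24°W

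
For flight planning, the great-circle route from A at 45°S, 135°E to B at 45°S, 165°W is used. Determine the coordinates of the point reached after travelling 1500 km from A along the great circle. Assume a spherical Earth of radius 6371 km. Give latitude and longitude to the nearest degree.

≈ 49°S, 154°E

Write both endpoints as unit vectors p₁, p₂ with components (cos φ cos λ, cos φ sin λ, sin φ).
The central angle between the endpoints is δ = arccos(p₁·p₂) ≈ 0.723 rad (41.4°). The total great-circle distance is δ·R ≈ 0.723 × 6371 ≈ 4605 km, so the target fraction is f = 1500/4605 ≈ 0.326.
Interpolate at f ≈ 0.326 with slerp weights a = sin((1−f)δ)/sin δ ≈ 0.708, b = sin(fδ)/sin δ ≈ 0.353.
p = a·p₁ + b·p₂ ≈ (-0.595, 0.289, -0.750); φ = arcsin(p_z) ≈ -48.59°, λ = atan2(p_y, p_x) ≈ 154.06°.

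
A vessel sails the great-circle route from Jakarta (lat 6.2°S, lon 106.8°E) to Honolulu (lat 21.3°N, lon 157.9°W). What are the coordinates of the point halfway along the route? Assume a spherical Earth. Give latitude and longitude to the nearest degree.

The haversine formula gives a central angle δ ≈ 1.696 rad (97.2°) between the endpoints.
Interpolate at f = 1/2 with slerp weights a = sin((1−f)δ)/sin δ ≈ 0.756, b = sin(fδ)/sin δ ≈ 0.756.
p = a·p₁ + b·p₂ ≈ (-0.870, 0.454, 0.193); φ = arcsin(p_z) ≈ 11.12°, λ = atan2(p_y, p_x) ≈ 152.41°.

≈ lat 11°N, lon 152°E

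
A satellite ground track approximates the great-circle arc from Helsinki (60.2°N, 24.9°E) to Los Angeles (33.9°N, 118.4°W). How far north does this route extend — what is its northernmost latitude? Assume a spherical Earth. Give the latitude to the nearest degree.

≈ 76°N

The great circle lies in the plane with unit normal n̂ = (p₁ × p₂)/|p₁ × p₂|.
Here n̂_z ≈ -0.249; the vertex latitude is φ_max = arccos|n̂_z| ≈ 75.6°.
Check via Clairaut: cos φ_max = |cos φ₁| · sin C = cos(60.2°)·sin(30.1°) ≈ 0.249, again giving ≈ 75.6°.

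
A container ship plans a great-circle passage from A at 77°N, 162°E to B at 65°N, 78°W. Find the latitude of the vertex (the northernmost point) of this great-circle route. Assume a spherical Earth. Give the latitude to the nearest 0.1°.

The great circle lies in the plane with unit normal n̂ = (p₁ × p₂)/|p₁ × p₂|.
Here n̂_z ≈ +0.150; the vertex latitude is φ_max = arccos|n̂_z| ≈ 81.4°.
Check via Clairaut: cos φ_max = |cos φ₁| · sin C = cos(77.0°)·sin(41.8°) ≈ 0.150, again giving ≈ 81.4°.

≈ 81.4°N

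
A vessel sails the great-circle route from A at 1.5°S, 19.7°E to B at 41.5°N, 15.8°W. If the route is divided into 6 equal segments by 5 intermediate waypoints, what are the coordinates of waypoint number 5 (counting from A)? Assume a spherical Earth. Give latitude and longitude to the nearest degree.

≈ 35°N, 8°W

The haversine formula gives a central angle δ ≈ 0.937 rad (53.7°) between the endpoints.
Interpolate at f = 5/6 with slerp weights a = sin((1−f)δ)/sin δ ≈ 0.193, b = sin(fδ)/sin δ ≈ 0.874.
p = a·p₁ + b·p₂ ≈ (0.811, -0.113, 0.574); φ = arcsin(p_z) ≈ 35.01°, λ = atan2(p_y, p_x) ≈ -7.94°.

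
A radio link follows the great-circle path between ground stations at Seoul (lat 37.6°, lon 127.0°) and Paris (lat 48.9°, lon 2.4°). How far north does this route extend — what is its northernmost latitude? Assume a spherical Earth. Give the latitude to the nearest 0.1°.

The great circle lies in the plane with unit normal n̂ = (p₁ × p₂)/|p₁ × p₂|.
Here n̂_z ≈ -0.435; the vertex latitude is φ_max = arccos|n̂_z| ≈ 64.2°.
Check via Clairaut: cos φ_max = |cos φ₁| · sin C = cos(37.6°)·sin(33.3°) ≈ 0.435, again giving ≈ 64.2°.

≈ 64.2°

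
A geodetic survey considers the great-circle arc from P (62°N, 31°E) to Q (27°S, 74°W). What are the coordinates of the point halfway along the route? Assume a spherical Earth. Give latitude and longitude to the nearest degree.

≈ (26°N, 43°W)

From cos δ = sin φ₁ sin φ₂ + cos φ₁ cos φ₂ cos Δλ, the central angle is δ ≈ 2.105 rad (120.6°).
Interpolate at f = 1/2 with slerp weights a = sin((1−f)δ)/sin δ ≈ 1.009, b = sin(fδ)/sin δ ≈ 1.009.
p = a·p₁ + b·p₂ ≈ (0.654, -0.620, 0.433); φ = arcsin(p_z) ≈ 25.65°, λ = atan2(p_y, p_x) ≈ -43.49°.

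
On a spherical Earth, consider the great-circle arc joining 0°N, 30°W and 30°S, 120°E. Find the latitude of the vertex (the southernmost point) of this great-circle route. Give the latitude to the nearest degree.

The great circle lies in the plane with unit normal n̂ = (p₁ × p₂)/|p₁ × p₂|.
Here n̂_z ≈ +0.655; the vertex latitude is φ_max = arccos|n̂_z| ≈ 49.1°.
Check via Clairaut: cos φ_max = |cos φ₁| · sin C = cos(0.0°)·sin(139.1°) ≈ 0.655, again giving ≈ 49.1°.

≈ 49°S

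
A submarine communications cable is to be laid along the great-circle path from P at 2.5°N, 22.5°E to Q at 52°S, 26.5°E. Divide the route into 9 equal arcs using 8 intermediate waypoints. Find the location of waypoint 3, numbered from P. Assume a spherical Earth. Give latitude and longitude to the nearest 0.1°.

≈ 15.7°S, 23.5°E

Convert each endpoint to a unit vector on the sphere (x = cos φ cos λ, y = cos φ sin λ, z = sin φ).
The central angle between the endpoints is δ = arccos(p₁·p₂) ≈ 0.953 rad (54.6°).
Interpolate at f = 3/9 with slerp weights a = sin((1−f)δ)/sin δ ≈ 0.728, b = sin(fδ)/sin δ ≈ 0.383.
p = a·p₁ + b·p₂ ≈ (0.883, 0.384, -0.270); φ = arcsin(p_z) ≈ -15.68°, λ = atan2(p_y, p_x) ≈ 23.48°.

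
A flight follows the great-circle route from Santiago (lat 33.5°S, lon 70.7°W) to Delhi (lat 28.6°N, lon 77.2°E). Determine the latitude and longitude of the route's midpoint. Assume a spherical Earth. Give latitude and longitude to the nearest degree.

Convert each endpoint to a unit vector on the sphere (x = cos φ cos λ, y = cos φ sin λ, z = sin φ).
The central angle between the endpoints is δ = arccos(p₁·p₂) ≈ 2.656 rad (152.2°).
Interpolate at f = 1/2 with slerp weights a = sin((1−f)δ)/sin δ ≈ 2.080, b = sin(fδ)/sin δ ≈ 2.080.
p = a·p₁ + b·p₂ ≈ (0.978, 0.144, -0.152); φ = arcsin(p_z) ≈ -8.76°, λ = atan2(p_y, p_x) ≈ 8.37°.

≈ lat 9°S, lon 8°E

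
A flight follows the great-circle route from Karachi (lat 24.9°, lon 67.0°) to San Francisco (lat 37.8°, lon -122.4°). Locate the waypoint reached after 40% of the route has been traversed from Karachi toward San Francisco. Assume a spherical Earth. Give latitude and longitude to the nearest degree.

≈ lat 70°, lon 85°

From cos δ = sin φ₁ sin φ₂ + cos φ₁ cos φ₂ cos Δλ, the central angle is δ ≈ 2.036 rad (116.7°).
Interpolate at f = 0.40 with slerp weights a = sin((1−f)δ)/sin δ ≈ 1.052, b = sin(fδ)/sin δ ≈ 0.814.
p = a·p₁ + b·p₂ ≈ (0.028, 0.335, 0.942); φ = arcsin(p_z) ≈ 70.36°, λ = atan2(p_y, p_x) ≈ 85.21°.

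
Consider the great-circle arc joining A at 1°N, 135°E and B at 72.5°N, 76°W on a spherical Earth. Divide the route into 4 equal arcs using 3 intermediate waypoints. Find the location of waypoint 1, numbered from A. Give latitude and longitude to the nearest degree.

The haversine formula gives a central angle δ ≈ 1.814 rad (103.9°) between the endpoints.
Interpolate at f = 1/4 with slerp weights a = sin((1−f)δ)/sin δ ≈ 1.008, b = sin(fδ)/sin δ ≈ 0.451.
p = a·p₁ + b·p₂ ≈ (-0.680, 0.581, 0.448); φ = arcsin(p_z) ≈ 26.63°, λ = atan2(p_y, p_x) ≈ 139.49°.

≈ 27°N, 139°E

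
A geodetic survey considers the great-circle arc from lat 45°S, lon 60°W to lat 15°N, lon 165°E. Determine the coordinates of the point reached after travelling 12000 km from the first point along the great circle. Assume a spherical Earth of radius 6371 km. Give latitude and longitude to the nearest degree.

≈ lat 3°S, lon 179°W

The haversine formula gives a central angle δ ≈ 2.300 rad (131.8°) between the endpoints. The total great-circle distance is δ·R ≈ 2.300 × 6371 ≈ 14651 km, so the target fraction is f = 12000/14651 ≈ 0.819.
Interpolate at f ≈ 0.819 with slerp weights a = sin((1−f)δ)/sin δ ≈ 0.542, b = sin(fδ)/sin δ ≈ 1.276.
p = a·p₁ + b·p₂ ≈ (-0.999, -0.013, -0.053); φ = arcsin(p_z) ≈ -3.04°, λ = atan2(p_y, p_x) ≈ -179.26°.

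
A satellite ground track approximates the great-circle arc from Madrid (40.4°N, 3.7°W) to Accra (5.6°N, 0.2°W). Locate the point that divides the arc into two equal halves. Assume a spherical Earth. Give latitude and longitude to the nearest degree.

≈ 23°N, 2°W

Convert each endpoint to a unit vector on the sphere (x = cos φ cos λ, y = cos φ sin λ, z = sin φ).
The central angle between the endpoints is δ = arccos(p₁·p₂) ≈ 0.610 rad (34.9°).
Interpolate at f = 1/2 with slerp weights a = sin((1−f)δ)/sin δ ≈ 0.524, b = sin(fδ)/sin δ ≈ 0.524.
p = a·p₁ + b·p₂ ≈ (0.920, -0.028, 0.391); φ = arcsin(p_z) ≈ 23.01°, λ = atan2(p_y, p_x) ≈ -1.72°.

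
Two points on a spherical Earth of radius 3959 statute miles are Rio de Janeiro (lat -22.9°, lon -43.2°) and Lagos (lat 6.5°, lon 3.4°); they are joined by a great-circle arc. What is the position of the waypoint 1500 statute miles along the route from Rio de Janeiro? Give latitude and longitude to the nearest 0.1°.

Convert each endpoint to a unit vector on the sphere (x = cos φ cos λ, y = cos φ sin λ, z = sin φ).
The central angle between the endpoints is δ = arccos(p₁·p₂) ≈ 0.946 rad (54.2°). The total great-circle distance is δ·R ≈ 0.946 × 3959 ≈ 3746 mi, so the target fraction is f = 1500/3746 ≈ 0.400.
Interpolate at f ≈ 0.400 with slerp weights a = sin((1−f)δ)/sin δ ≈ 0.662, b = sin(fδ)/sin δ ≈ 0.456.
p = a·p₁ + b·p₂ ≈ (0.897, -0.391, -0.206); φ = arcsin(p_z) ≈ -11.90°, λ = atan2(p_y, p_x) ≈ -23.54°.

≈ lat -11.9°, lon -23.5°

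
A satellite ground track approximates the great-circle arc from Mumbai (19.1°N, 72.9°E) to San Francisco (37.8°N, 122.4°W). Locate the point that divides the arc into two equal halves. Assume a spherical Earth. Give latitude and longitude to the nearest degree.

≈ 74°N, 122°E

Convert each endpoint to a unit vector on the sphere (x = cos φ cos λ, y = cos φ sin λ, z = sin φ).
The central angle between the endpoints is δ = arccos(p₁·p₂) ≈ 2.117 rad (121.3°).
Interpolate at f = 1/2 with slerp weights a = sin((1−f)δ)/sin δ ≈ 1.020, b = sin(fδ)/sin δ ≈ 1.020.
p = a·p₁ + b·p₂ ≈ (-0.148, 0.241, 0.959); φ = arcsin(p_z) ≈ 73.57°, λ = atan2(p_y, p_x) ≈ 121.66°.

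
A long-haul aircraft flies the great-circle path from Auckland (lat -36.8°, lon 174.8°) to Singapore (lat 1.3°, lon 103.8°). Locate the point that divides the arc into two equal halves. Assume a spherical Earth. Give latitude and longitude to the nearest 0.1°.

The haversine formula gives a central angle δ ≈ 1.321 rad (75.7°) between the endpoints.
Interpolate at f = 1/2 with slerp weights a = sin((1−f)δ)/sin δ ≈ 0.633, b = sin(fδ)/sin δ ≈ 0.633.
p = a·p₁ + b·p₂ ≈ (-0.656, 0.661, -0.365); φ = arcsin(p_z) ≈ -21.40°, λ = atan2(p_y, p_x) ≈ 134.79°.

≈ lat -21.4°, lon 134.8°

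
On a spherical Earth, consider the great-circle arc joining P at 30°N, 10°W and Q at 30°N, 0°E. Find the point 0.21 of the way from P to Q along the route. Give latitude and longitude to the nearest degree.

The haversine formula gives a central angle δ ≈ 0.151 rad (8.7°) between the endpoints.
Interpolate at f = 0.21 with slerp weights a = sin((1−f)δ)/sin δ ≈ 0.791, b = sin(fδ)/sin δ ≈ 0.211.
p = a·p₁ + b·p₂ ≈ (0.857, -0.119, 0.501); φ = arcsin(p_z) ≈ 30.06°, λ = atan2(p_y, p_x) ≈ -7.90°.

≈ 30°N, 8°W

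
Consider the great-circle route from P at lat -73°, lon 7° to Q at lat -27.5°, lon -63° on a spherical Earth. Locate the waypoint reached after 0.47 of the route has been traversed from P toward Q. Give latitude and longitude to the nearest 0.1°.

The haversine formula gives a central angle δ ≈ 1.012 rad (58.0°) between the endpoints.
Interpolate at f = 0.47 with slerp weights a = sin((1−f)δ)/sin δ ≈ 0.603, b = sin(fδ)/sin δ ≈ 0.540.
p = a·p₁ + b·p₂ ≈ (0.392, -0.405, -0.826); φ = arcsin(p_z) ≈ -55.66°, λ = atan2(p_y, p_x) ≈ -45.93°.

≈ lat -55.7°, lon -45.9°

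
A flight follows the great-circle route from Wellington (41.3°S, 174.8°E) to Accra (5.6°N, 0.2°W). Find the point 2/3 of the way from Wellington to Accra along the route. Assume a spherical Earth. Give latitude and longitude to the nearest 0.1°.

The haversine formula gives a central angle δ ≈ 2.514 rad (144.0°) between the endpoints.
Interpolate at f = 2/3 with slerp weights a = sin((1−f)δ)/sin δ ≈ 1.265, b = sin(fδ)/sin δ ≈ 1.693.
p = a·p₁ + b·p₂ ≈ (0.738, 0.080, -0.670); φ = arcsin(p_z) ≈ -42.05°, λ = atan2(p_y, p_x) ≈ 6.20°.

≈ 42.1°S, 6.2°E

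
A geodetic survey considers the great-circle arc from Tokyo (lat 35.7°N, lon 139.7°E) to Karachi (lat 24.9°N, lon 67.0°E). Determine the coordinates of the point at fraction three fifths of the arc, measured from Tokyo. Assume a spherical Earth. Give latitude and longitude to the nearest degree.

≈ lat 35°N, lon 94°E

Convert each endpoint to a unit vector on the sphere (x = cos φ cos λ, y = cos φ sin λ, z = sin φ).
The central angle between the endpoints is δ = arccos(p₁·p₂) ≈ 1.087 rad (62.3°).
Interpolate at f = 3/5 with slerp weights a = sin((1−f)δ)/sin δ ≈ 0.476, b = sin(fδ)/sin δ ≈ 0.686.
p = a·p₁ + b·p₂ ≈ (-0.052, 0.822, 0.566); φ = arcsin(p_z) ≈ 34.50°, λ = atan2(p_y, p_x) ≈ 93.60°.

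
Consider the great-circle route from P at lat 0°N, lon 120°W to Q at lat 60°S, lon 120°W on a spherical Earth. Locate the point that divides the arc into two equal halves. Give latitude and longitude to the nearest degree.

≈ lat 30°S, lon 120°W

Convert each endpoint to a unit vector on the sphere (x = cos φ cos λ, y = cos φ sin λ, z = sin φ).
The central angle between the endpoints is δ = arccos(p₁·p₂) ≈ 1.047 rad (60.0°).
Interpolate at f = 1/2 with slerp weights a = sin((1−f)δ)/sin δ ≈ 0.577, b = sin(fδ)/sin δ ≈ 0.577.
p = a·p₁ + b·p₂ ≈ (-0.433, -0.750, -0.500); φ = arcsin(p_z) ≈ -30.00°, λ = atan2(p_y, p_x) ≈ -120.00°.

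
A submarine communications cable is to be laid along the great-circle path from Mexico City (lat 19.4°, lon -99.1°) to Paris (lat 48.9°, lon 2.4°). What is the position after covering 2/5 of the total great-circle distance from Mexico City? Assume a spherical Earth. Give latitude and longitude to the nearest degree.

From cos δ = sin φ₁ sin φ₂ + cos φ₁ cos φ₂ cos Δλ, the central angle is δ ≈ 1.444 rad (82.7°).
Interpolate at f = 2/5 with slerp weights a = sin((1−f)δ)/sin δ ≈ 0.768, b = sin(fδ)/sin δ ≈ 0.550.
p = a·p₁ + b·p₂ ≈ (0.247, -0.700, 0.670); φ = arcsin(p_z) ≈ 42.06°, λ = atan2(p_y, p_x) ≈ -70.58°.

≈ lat 42°, lon -71°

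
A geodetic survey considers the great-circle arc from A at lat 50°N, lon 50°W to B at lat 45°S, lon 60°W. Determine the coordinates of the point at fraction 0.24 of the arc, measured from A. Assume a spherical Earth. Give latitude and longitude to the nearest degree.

≈ lat 27°N, lon 53°W

Convert each endpoint to a unit vector on the sphere (x = cos φ cos λ, y = cos φ sin λ, z = sin φ).
The central angle between the endpoints is δ = arccos(p₁·p₂) ≈ 1.665 rad (95.4°).
Interpolate at f = 0.24 with slerp weights a = sin((1−f)δ)/sin δ ≈ 0.958, b = sin(fδ)/sin δ ≈ 0.391.
p = a·p₁ + b·p₂ ≈ (0.534, -0.711, 0.458); φ = arcsin(p_z) ≈ 27.23°, λ = atan2(p_y, p_x) ≈ -53.09°.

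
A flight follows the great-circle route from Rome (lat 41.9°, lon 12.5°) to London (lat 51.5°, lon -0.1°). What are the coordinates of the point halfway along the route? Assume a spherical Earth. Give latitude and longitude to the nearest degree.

The haversine formula gives a central angle δ ≈ 0.225 rad (12.9°) between the endpoints.
Interpolate at f = 1/2 with slerp weights a = sin((1−f)δ)/sin δ ≈ 0.503, b = sin(fδ)/sin δ ≈ 0.503.
p = a·p₁ + b·p₂ ≈ (0.679, 0.081, 0.730); φ = arcsin(p_z) ≈ 46.87°, λ = atan2(p_y, p_x) ≈ 6.76°.

≈ lat 47°, lon 7°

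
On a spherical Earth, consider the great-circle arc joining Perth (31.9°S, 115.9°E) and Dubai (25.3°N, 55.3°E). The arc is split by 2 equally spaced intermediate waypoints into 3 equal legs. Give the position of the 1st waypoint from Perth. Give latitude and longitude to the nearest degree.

From cos δ = sin φ₁ sin φ₂ + cos φ₁ cos φ₂ cos Δλ, the central angle is δ ≈ 1.419 rad (81.3°).
Interpolate at f = 1/3 with slerp weights a = sin((1−f)δ)/sin δ ≈ 0.821, b = sin(fδ)/sin δ ≈ 0.461.
p = a·p₁ + b·p₂ ≈ (-0.067, 0.969, -0.237); φ = arcsin(p_z) ≈ -13.69°, λ = atan2(p_y, p_x) ≈ 93.96°.

≈ (14°S, 94°E)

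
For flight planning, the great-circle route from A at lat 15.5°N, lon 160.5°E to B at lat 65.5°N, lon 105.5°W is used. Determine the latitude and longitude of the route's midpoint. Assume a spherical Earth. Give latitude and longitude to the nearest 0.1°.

≈ lat 49.0°N, lon 175.6°W

Write both endpoints as unit vectors p₁, p₂ with components (cos φ cos λ, cos φ sin λ, sin φ).
The central angle between the endpoints is δ = arccos(p₁·p₂) ≈ 1.354 rad (77.6°).
Interpolate at f = 1/2 with slerp weights a = sin((1−f)δ)/sin δ ≈ 0.641, b = sin(fδ)/sin δ ≈ 0.641.
p = a·p₁ + b·p₂ ≈ (-0.654, -0.050, 0.755); φ = arcsin(p_z) ≈ 49.03°, λ = atan2(p_y, p_x) ≈ -175.63°.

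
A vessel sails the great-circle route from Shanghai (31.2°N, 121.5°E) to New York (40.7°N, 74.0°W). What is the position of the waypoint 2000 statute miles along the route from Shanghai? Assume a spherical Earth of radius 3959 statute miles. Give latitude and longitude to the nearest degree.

≈ 59°N, 133°E

The haversine formula gives a central angle δ ≈ 1.862 rad (106.7°) between the endpoints. The total great-circle distance is δ·R ≈ 1.862 × 3959 ≈ 7372 mi, so the target fraction is f = 2000/7372 ≈ 0.271.
Interpolate at f ≈ 0.271 with slerp weights a = sin((1−f)δ)/sin δ ≈ 1.020, b = sin(fδ)/sin δ ≈ 0.505.
p = a·p₁ + b·p₂ ≈ (-0.350, 0.376, 0.858); φ = arcsin(p_z) ≈ 59.08°, λ = atan2(p_y, p_x) ≈ 132.99°.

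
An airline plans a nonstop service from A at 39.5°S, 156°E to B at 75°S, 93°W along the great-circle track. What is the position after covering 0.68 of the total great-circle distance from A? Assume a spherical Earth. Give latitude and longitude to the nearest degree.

≈ 74°S, 165°W

Write both endpoints as unit vectors p₁, p₂ with components (cos φ cos λ, cos φ sin λ, sin φ).
The central angle between the endpoints is δ = arccos(p₁·p₂) ≈ 0.997 rad (57.1°).
Interpolate at f = 0.68 with slerp weights a = sin((1−f)δ)/sin δ ≈ 0.373, b = sin(fδ)/sin δ ≈ 0.747.
p = a·p₁ + b·p₂ ≈ (-0.273, -0.076, -0.959); φ = arcsin(p_z) ≈ -73.52°, λ = atan2(p_y, p_x) ≈ -164.50°.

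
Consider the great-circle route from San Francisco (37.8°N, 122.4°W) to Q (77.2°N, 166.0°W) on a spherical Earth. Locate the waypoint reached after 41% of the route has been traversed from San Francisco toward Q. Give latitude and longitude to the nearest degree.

≈ (55°N, 129°W)

Convert each endpoint to a unit vector on the sphere (x = cos φ cos λ, y = cos φ sin λ, z = sin φ).
The central angle between the endpoints is δ = arccos(p₁·p₂) ≈ 0.761 rad (43.6°).
Interpolate at f = 0.41 with slerp weights a = sin((1−f)δ)/sin δ ≈ 0.629, b = sin(fδ)/sin δ ≈ 0.445.
p = a·p₁ + b·p₂ ≈ (-0.362, -0.444, 0.820); φ = arcsin(p_z) ≈ 55.06°, λ = atan2(p_y, p_x) ≈ -129.22°.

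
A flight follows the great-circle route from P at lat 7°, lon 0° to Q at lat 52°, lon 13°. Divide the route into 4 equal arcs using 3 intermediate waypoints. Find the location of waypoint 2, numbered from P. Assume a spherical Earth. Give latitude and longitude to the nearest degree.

≈ lat 30°, lon 5°

From cos δ = sin φ₁ sin φ₂ + cos φ₁ cos φ₂ cos Δλ, the central angle is δ ≈ 0.807 rad (46.3°).
Interpolate at f = 2/4 with slerp weights a = sin((1−f)δ)/sin δ ≈ 0.544, b = sin(fδ)/sin δ ≈ 0.544.
p = a·p₁ + b·p₂ ≈ (0.866, 0.075, 0.495); φ = arcsin(p_z) ≈ 29.65°, λ = atan2(p_y, p_x) ≈ 4.97°.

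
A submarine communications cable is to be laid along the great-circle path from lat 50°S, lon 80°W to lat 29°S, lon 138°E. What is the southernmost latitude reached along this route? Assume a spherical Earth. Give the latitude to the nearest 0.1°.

The great circle lies in the plane with unit normal n̂ = (p₁ × p₂)/|p₁ × p₂|.
Here n̂_z ≈ -0.347; the vertex latitude is φ_max = arccos|n̂_z| ≈ 69.7°.
Check via Clairaut: cos φ_max = |cos φ₁| · sin C = cos(50.0°)·sin(147.3°) ≈ 0.347, again giving ≈ 69.7°.

≈ 69.7°S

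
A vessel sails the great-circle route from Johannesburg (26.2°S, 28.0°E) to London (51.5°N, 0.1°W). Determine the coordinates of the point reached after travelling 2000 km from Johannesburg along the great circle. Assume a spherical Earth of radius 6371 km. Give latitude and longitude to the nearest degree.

The haversine formula gives a central angle δ ≈ 1.423 rad (81.5°) between the endpoints. The total great-circle distance is δ·R ≈ 1.423 × 6371 ≈ 9066 km, so the target fraction is f = 2000/9066 ≈ 0.221.
Interpolate at f ≈ 0.221 with slerp weights a = sin((1−f)δ)/sin δ ≈ 0.905, b = sin(fδ)/sin δ ≈ 0.312.
p = a·p₁ + b·p₂ ≈ (0.911, 0.381, -0.155); φ = arcsin(p_z) ≈ -8.94°, λ = atan2(p_y, p_x) ≈ 22.68°.

≈ (9°S, 23°E)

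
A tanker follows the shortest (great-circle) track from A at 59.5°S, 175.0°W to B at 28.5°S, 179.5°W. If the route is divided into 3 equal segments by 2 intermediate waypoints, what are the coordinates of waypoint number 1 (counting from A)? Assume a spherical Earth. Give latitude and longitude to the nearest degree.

From cos δ = sin φ₁ sin φ₂ + cos φ₁ cos φ₂ cos Δλ, the central angle is δ ≈ 0.544 rad (31.2°).
Interpolate at f = 1/3 with slerp weights a = sin((1−f)δ)/sin δ ≈ 0.685, b = sin(fδ)/sin δ ≈ 0.348.
p = a·p₁ + b·p₂ ≈ (-0.653, -0.033, -0.757); φ = arcsin(p_z) ≈ -49.19°, λ = atan2(p_y, p_x) ≈ -177.11°.

≈ 49°S, 177°W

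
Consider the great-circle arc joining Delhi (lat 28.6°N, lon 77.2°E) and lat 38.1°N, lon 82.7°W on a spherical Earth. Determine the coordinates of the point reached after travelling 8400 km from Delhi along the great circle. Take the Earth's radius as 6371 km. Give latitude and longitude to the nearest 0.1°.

≈ lat 69.0°N, lon 51.5°W

Write both endpoints as unit vectors p₁, p₂ with components (cos φ cos λ, cos φ sin λ, sin φ).
The central angle between the endpoints is δ = arccos(p₁·p₂) ≈ 1.932 rad (110.7°). The total great-circle distance is δ·R ≈ 1.932 × 6371 ≈ 12309 km, so the target fraction is f = 8400/12309 ≈ 0.682.
Interpolate at f ≈ 0.682 with slerp weights a = sin((1−f)δ)/sin δ ≈ 0.616, b = sin(fδ)/sin δ ≈ 1.035.
p = a·p₁ + b·p₂ ≈ (0.223, -0.281, 0.933); φ = arcsin(p_z) ≈ 68.97°, λ = atan2(p_y, p_x) ≈ -51.53°.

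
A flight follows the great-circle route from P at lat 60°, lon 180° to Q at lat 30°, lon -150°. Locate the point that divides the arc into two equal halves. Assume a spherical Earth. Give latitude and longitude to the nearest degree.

≈ lat 46°, lon -161°

Write both endpoints as unit vectors p₁, p₂ with components (cos φ cos λ, cos φ sin λ, sin φ).
The central angle between the endpoints is δ = arccos(p₁·p₂) ≈ 0.630 rad (36.1°).
Interpolate at f = 1/2 with slerp weights a = sin((1−f)δ)/sin δ ≈ 0.526, b = sin(fδ)/sin δ ≈ 0.526.
p = a·p₁ + b·p₂ ≈ (-0.657, -0.228, 0.718); φ = arcsin(p_z) ≈ 45.92°, λ = atan2(p_y, p_x) ≈ -160.89°.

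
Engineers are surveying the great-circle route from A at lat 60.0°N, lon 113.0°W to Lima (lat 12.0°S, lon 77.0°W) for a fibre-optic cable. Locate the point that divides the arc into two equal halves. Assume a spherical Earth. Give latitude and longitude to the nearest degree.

Write both endpoints as unit vectors p₁, p₂ with components (cos φ cos λ, cos φ sin λ, sin φ).
The central angle between the endpoints is δ = arccos(p₁·p₂) ≈ 1.353 rad (77.5°).
Interpolate at f = 1/2 with slerp weights a = sin((1−f)δ)/sin δ ≈ 0.641, b = sin(fδ)/sin δ ≈ 0.641.
p = a·p₁ + b·p₂ ≈ (0.016, -0.906, 0.422); φ = arcsin(p_z) ≈ 24.97°, λ = atan2(p_y, p_x) ≈ -89.00°.

≈ lat 25°N, lon 89°W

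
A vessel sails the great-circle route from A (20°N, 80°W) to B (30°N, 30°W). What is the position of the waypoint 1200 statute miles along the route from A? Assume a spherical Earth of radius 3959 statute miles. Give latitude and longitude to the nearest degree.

≈ (26°N, 62°W)

The haversine formula gives a central angle δ ≈ 0.804 rad (46.0°) between the endpoints. The total great-circle distance is δ·R ≈ 0.804 × 3959 ≈ 3182 mi, so the target fraction is f = 1200/3182 ≈ 0.377.
Interpolate at f ≈ 0.377 with slerp weights a = sin((1−f)δ)/sin δ ≈ 0.667, b = sin(fδ)/sin δ ≈ 0.415.
p = a·p₁ + b·p₂ ≈ (0.420, -0.796, 0.435); φ = arcsin(p_z) ≈ 25.81°, λ = atan2(p_y, p_x) ≈ -62.21°.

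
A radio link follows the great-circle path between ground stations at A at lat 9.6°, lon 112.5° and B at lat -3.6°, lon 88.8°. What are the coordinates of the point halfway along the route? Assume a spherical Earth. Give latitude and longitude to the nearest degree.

≈ lat 3°, lon 101°

Write both endpoints as unit vectors p₁, p₂ with components (cos φ cos λ, cos φ sin λ, sin φ).
The central angle between the endpoints is δ = arccos(p₁·p₂) ≈ 0.472 rad (27.1°).
Interpolate at f = 1/2 with slerp weights a = sin((1−f)δ)/sin δ ≈ 0.514, b = sin(fδ)/sin δ ≈ 0.514.
p = a·p₁ + b·p₂ ≈ (-0.183, 0.982, 0.053); φ = arcsin(p_z) ≈ 3.07°, λ = atan2(p_y, p_x) ≈ 100.58°.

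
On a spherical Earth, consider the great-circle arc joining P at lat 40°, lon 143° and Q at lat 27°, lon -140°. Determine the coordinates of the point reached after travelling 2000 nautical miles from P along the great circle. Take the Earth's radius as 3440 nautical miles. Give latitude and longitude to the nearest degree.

The haversine formula gives a central angle δ ≈ 1.109 rad (63.6°) between the endpoints. The total great-circle distance is δ·R ≈ 1.109 × 3440 ≈ 3816 nmi, so the target fraction is f = 2000/3816 ≈ 0.524.
Interpolate at f ≈ 0.524 with slerp weights a = sin((1−f)δ)/sin δ ≈ 0.563, b = sin(fδ)/sin δ ≈ 0.613.
p = a·p₁ + b·p₂ ≈ (-0.763, -0.092, 0.640); φ = arcsin(p_z) ≈ 39.80°, λ = atan2(p_y, p_x) ≈ -173.13°.

≈ lat 40°, lon -173°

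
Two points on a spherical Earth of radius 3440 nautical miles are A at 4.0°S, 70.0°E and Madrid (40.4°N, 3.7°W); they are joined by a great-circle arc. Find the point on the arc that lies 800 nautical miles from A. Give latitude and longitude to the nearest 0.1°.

Convert each endpoint to a unit vector on the sphere (x = cos φ cos λ, y = cos φ sin λ, z = sin φ).
The central angle between the endpoints is δ = arccos(p₁·p₂) ≈ 1.402 rad (80.3°). The total great-circle distance is δ·R ≈ 1.402 × 3440 ≈ 4823 nmi, so the target fraction is f = 800/4823 ≈ 0.166.
Interpolate at f ≈ 0.166 with slerp weights a = sin((1−f)δ)/sin δ ≈ 0.934, b = sin(fδ)/sin δ ≈ 0.234.
p = a·p₁ + b·p₂ ≈ (0.496, 0.864, 0.086); φ = arcsin(p_z) ≈ 4.96°, λ = atan2(p_y, p_x) ≈ 60.12°.

≈ 5.0°N, 60.1°E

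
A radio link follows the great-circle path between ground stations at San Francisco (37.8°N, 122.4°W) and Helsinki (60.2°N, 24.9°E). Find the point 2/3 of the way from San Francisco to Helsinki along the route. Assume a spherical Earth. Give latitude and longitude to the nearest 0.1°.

≈ 77.4°N, 37.0°W

The haversine formula gives a central angle δ ≈ 1.368 rad (78.4°) between the endpoints.
Interpolate at f = 2/3 with slerp weights a = sin((1−f)δ)/sin δ ≈ 0.450, b = sin(fδ)/sin δ ≈ 0.807.
p = a·p₁ + b·p₂ ≈ (0.174, -0.131, 0.976); φ = arcsin(p_z) ≈ 77.44°, λ = atan2(p_y, p_x) ≈ -37.05°.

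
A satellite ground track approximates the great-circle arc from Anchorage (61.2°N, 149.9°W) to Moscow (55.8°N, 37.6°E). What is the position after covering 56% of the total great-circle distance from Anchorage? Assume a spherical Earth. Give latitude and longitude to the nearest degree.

≈ 83°N, 54°E

Write both endpoints as unit vectors p₁, p₂ with components (cos φ cos λ, cos φ sin λ, sin φ).
The central angle between the endpoints is δ = arccos(p₁·p₂) ≈ 1.097 rad (62.9°).
Interpolate at f = 0.56 with slerp weights a = sin((1−f)δ)/sin δ ≈ 0.522, b = sin(fδ)/sin δ ≈ 0.648.
p = a·p₁ + b·p₂ ≈ (0.071, 0.096, 0.993); φ = arcsin(p_z) ≈ 83.13°, λ = atan2(p_y, p_x) ≈ 53.52°.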